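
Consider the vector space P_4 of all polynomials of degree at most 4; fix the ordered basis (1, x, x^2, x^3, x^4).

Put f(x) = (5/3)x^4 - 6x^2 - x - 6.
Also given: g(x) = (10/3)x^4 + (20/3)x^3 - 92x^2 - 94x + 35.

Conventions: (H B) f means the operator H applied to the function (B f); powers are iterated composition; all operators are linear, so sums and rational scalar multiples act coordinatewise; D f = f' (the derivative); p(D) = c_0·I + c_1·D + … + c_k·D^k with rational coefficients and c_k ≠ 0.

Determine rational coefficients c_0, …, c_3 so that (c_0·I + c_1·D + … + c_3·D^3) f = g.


c_0 = 2, c_1 = 1, c_2 = -4, c_3 = -2

D^0 f = (5/3)x^4 - 6x^2 - x - 6
D^1 f = (20/3)x^3 - 12x - 1
D^2 f = 20x^2 - 12
D^3 f = 40x
matching coefficients of g against c_0 f + c_1 Df + … from the top degree down determines the c_i
solution: c_0 = 2, c_1 = 1, c_2 = -4, c_3 = -2


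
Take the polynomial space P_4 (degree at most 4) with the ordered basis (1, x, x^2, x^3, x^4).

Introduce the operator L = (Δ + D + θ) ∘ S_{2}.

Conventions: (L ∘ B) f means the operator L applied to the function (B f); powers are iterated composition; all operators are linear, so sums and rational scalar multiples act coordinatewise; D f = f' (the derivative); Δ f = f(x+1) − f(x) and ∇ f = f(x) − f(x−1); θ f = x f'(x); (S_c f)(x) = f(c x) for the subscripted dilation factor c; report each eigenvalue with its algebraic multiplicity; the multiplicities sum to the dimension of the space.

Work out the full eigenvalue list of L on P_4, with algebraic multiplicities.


λ = 0 (multiplicity 1), λ = 2 (multiplicity 1), λ = 8 (multiplicity 1), λ = 24 (multiplicity 1), λ = 64 (multiplicity 1)

image of 1: 0
image of x: 2x + 4
image of x^2: 8x^2 + 16x + 4
image of x^3: 24x^3 + 48x^2 + 24x + 8
image of x^4: 64x^4 + 128x^3 + 96x^2 + 64x + 16
the matrix is upper triangular; its diagonal is (0, 2, 8, 24, 64)
for a triangular matrix the eigenvalues are the diagonal entries, with algebraic multiplicity their repetition count


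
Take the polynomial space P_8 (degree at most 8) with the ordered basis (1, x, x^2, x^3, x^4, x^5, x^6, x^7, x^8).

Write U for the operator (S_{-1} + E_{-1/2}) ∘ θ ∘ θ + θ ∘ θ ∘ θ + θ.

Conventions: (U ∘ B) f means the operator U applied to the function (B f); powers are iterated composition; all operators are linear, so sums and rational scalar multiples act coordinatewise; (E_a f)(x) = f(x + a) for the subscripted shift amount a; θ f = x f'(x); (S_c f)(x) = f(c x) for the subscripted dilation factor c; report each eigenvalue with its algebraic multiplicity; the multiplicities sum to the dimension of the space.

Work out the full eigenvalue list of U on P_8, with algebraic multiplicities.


λ = 0 (multiplicity 1), λ = 2 (multiplicity 1), λ = 18 (multiplicity 1), λ = 30 (multiplicity 1), λ = 100 (multiplicity 1), λ = 130 (multiplicity 1), λ = 294 (multiplicity 1), λ = 350 (multiplicity 1), λ = 648 (multiplicity 1)

image of 1: 0
image of x: 2x - 1/2
image of x^2: 18x^2 - 4x + 1
image of x^3: 30x^3 - (27/2)x^2 + (27/4)x - 9/8
image of x^4: 100x^4 - 32x^3 + 24x^2 - 8x + 1
image of x^5: 130x^5 - (125/2)x^4 + (125/2)x^3 - (125/4)x^2 + (125/16)x - 25/32
image of x^6: 294x^6 - 108x^5 + 135x^4 - 90x^3 + (135/4)x^2 - (27/4)x + 9/16
image of x^7: 350x^7 - (343/2)x^6 + (1029/4)x^5 - (1715/8)x^4 + (1715/16)x^3 - (1029/32)x^2 + (343/64)x - 49/128
image of x^8: 648x^8 - 256x^7 + 448x^6 - 448x^5 + 280x^4 - 112x^3 + 28x^2 - 4x + 1/4
the matrix is upper triangular; its diagonal is (0, 2, 18, 30, 100, 130, 294, 350, 648)
for a triangular matrix the eigenvalues are the diagonal entries, with algebraic multiplicity their repetition count


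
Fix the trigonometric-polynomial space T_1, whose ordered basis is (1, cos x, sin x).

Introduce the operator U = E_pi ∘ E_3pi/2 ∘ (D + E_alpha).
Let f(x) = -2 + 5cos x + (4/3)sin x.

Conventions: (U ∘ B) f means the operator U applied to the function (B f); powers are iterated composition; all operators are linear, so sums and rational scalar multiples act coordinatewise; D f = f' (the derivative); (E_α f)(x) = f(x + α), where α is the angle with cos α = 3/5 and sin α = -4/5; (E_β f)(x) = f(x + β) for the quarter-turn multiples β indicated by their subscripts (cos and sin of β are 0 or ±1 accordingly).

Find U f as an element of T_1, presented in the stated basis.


D f = (4/3)cos x - 5sin x
E_alpha f = -2 + (29/15)cos x + (24/5)sin x
(D + E_alpha) f = -2 + (49/15)cos x - (1/5)sin x
E_3pi/2 (D + E_alpha) f = -2 + (1/5)cos x + (49/15)sin x
E_pi E_3pi/2 (D + E_alpha) f = -2 - (1/5)cos x - (49/15)sin x

the image equals g(x) = -2 - (1/5)cos x - (49/15)sin x


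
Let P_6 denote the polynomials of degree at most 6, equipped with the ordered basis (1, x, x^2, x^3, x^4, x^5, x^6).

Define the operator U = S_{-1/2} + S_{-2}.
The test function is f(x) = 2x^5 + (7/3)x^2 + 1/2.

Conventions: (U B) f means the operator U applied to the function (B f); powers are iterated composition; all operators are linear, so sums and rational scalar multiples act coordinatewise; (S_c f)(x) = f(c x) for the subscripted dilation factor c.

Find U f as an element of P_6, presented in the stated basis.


S_{-1/2} f = -(1/16)x^5 + (7/12)x^2 + 1/2
S_{-2} f = -64x^5 + (28/3)x^2 + 1/2
(S_{-1/2} + S_{-2}) f = -(1025/16)x^5 + (119/12)x^2 + 1

the result is g(x) = -(1025/16)x^5 + (119/12)x^2 + 1


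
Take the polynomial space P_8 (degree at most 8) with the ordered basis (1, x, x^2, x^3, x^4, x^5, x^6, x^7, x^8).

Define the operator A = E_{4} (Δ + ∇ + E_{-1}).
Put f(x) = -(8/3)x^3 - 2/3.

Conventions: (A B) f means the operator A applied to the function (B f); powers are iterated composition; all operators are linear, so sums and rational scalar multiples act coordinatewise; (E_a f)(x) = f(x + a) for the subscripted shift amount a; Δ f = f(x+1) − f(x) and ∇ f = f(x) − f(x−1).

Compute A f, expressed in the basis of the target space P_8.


Δ f = -8x^2 - 8x - 8/3
∇ f = -8x^2 + 8x - 8/3
E_{-1} f = -(8/3)x^3 + 8x^2 - 8x + 2
(Δ + ∇ + E_{-1}) f = -(8/3)x^3 - 8x^2 - 8x - 10/3
E_{4} (Δ + ∇ + E_{-1}) f = -(8/3)x^3 - 40x^2 - 200x - 334

g(x) = -(8/3)x^3 - 40x^2 - 200x - 334


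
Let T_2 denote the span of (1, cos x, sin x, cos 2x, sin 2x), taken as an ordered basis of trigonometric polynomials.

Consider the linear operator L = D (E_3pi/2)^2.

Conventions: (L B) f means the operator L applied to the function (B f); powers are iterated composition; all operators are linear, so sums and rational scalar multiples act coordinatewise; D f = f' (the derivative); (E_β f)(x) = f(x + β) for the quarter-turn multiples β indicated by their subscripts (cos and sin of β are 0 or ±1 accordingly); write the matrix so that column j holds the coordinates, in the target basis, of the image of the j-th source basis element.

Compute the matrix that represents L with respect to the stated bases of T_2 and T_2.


image of 1: 0
image of cos x: sin x
image of sin x: -cos x
image of cos 2x: -2sin 2x
image of sin 2x: 2cos 2x
each image's coordinates form column j of the matrix

the matrix is [[0, 0, 0, 0, 0]; [0, 0, -1, 0, 0]; [0, 1, 0, 0, 0]; [0, 0, 0, 0, 2]; [0, 0, 0, -2, 0]] (rows listed top to bottom)


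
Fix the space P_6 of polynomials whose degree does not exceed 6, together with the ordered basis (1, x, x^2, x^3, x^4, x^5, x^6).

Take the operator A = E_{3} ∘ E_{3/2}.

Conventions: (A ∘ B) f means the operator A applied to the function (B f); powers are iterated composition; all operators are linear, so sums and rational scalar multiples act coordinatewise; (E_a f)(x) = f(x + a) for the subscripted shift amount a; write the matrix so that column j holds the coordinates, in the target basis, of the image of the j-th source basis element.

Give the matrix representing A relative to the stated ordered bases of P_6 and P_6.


image of 1: 1
image of x: x + 9/2
image of x^2: x^2 + 9x + 81/4
image of x^3: x^3 + (27/2)x^2 + (243/4)x + 729/8
image of x^4: x^4 + 18x^3 + (243/2)x^2 + (729/2)x + 6561/16
image of x^5: x^5 + (45/2)x^4 + (405/2)x^3 + (3645/4)x^2 + (32805/16)x + 59049/32
image of x^6: x^6 + 27x^5 + (1215/4)x^4 + (3645/2)x^3 + (98415/16)x^2 + (177147/16)x + 531441/64
each image's coordinates form column j of the matrix

the matrix is [[1, 9/2, 81/4, 729/8, 6561/16, 59049/32, 531441/64]; [0, 1, 9, 243/4, 729/2, 32805/16, 177147/16]; [0, 0, 1, 27/2, 243/2, 3645/4, 98415/16]; [0, 0, 0, 1, 18, 405/2, 3645/2]; [0, 0, 0, 0, 1, 45/2, 1215/4]; [0, 0, 0, 0, 0, 1, 27]; [0, 0, 0, 0, 0, 0, 1]] (rows listed top to bottom)


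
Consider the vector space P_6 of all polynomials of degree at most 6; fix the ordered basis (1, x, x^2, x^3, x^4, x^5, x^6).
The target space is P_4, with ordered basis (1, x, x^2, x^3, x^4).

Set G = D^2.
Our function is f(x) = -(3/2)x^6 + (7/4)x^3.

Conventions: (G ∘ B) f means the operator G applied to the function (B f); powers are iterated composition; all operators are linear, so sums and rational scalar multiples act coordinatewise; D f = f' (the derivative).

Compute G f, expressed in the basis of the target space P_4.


g(x) = -45x^4 + (21/2)x

D f = -9x^5 + (21/4)x^2
D D f = -45x^4 + (21/2)x


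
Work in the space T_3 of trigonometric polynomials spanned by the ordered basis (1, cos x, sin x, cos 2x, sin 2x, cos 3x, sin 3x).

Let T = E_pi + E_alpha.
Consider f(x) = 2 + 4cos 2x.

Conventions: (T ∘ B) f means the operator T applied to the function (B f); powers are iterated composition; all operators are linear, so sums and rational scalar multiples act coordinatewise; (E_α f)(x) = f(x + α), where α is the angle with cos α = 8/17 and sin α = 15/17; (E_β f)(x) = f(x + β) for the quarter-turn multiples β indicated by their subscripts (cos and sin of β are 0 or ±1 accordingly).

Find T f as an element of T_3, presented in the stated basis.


E_pi f = 2 + 4cos 2x
E_alpha f = 2 - (644/289)cos 2x - (960/289)sin 2x
(E_pi + E_alpha) f = 4 + (512/289)cos 2x - (960/289)sin 2x

g(x) = 4 + (512/289)cos 2x - (960/289)sin 2x


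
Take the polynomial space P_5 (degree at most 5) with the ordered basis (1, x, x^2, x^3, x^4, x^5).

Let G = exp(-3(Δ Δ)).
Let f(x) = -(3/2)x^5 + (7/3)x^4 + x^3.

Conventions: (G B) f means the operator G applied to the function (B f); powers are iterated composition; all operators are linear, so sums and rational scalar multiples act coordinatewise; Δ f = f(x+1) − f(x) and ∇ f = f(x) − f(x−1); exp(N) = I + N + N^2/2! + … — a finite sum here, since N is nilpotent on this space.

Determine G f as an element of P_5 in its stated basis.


order-1 term: 90x^3 + 186x^2 + 129x + 19
order-2 term: -810x - 1368
the series for exp(-3(Δ Δ)) f terminates at order 2
exp(-3(Δ Δ)) f = -(3/2)x^5 + (7/3)x^4 + 91x^3 + 186x^2 - 681x - 1349

the image equals g(x) = -(3/2)x^5 + (7/3)x^4 + 91x^3 + 186x^2 - 681x - 1349


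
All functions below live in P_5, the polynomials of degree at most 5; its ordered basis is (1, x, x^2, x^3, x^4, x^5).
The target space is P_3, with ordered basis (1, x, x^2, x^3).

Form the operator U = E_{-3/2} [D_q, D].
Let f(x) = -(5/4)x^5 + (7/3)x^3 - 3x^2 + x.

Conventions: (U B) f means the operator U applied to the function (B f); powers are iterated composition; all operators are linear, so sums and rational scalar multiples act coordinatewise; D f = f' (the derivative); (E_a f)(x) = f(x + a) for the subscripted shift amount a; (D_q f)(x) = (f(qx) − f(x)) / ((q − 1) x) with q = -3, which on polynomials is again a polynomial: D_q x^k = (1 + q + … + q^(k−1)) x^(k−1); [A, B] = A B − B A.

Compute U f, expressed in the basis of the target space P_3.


D f = -(25/4)x^4 + 7x^2 - 6x + 1
D_q D f = 125x^3 - 14x - 6
D_q f = -(305/4)x^4 + (49/3)x^2 + 6x + 1
D D_q f = -305x^3 + (98/3)x + 6
[D_q, D] f = 430x^3 - (140/3)x - 12
E_{-3/2} [D_q, D] f = 430x^3 - 1935x^2 + (17135/6)x - 5573/4

the result is g(x) = 430x^3 - 1935x^2 + (17135/6)x - 5573/4


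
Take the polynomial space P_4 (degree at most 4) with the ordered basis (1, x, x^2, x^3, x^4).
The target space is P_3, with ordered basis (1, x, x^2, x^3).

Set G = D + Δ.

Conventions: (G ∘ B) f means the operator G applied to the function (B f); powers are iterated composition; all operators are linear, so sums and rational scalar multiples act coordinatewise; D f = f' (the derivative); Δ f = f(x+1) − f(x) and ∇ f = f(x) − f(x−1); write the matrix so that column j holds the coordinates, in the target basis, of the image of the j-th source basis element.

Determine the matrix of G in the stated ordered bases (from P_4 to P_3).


the matrix is [[0, 2, 1, 1, 1]; [0, 0, 4, 3, 4]; [0, 0, 0, 6, 6]; [0, 0, 0, 0, 8]] (rows listed top to bottom)

image of 1: 0
image of x: 2
image of x^2: 4x + 1
image of x^3: 6x^2 + 3x + 1
image of x^4: 8x^3 + 6x^2 + 4x + 1
each image's coordinates form column j of the matrix


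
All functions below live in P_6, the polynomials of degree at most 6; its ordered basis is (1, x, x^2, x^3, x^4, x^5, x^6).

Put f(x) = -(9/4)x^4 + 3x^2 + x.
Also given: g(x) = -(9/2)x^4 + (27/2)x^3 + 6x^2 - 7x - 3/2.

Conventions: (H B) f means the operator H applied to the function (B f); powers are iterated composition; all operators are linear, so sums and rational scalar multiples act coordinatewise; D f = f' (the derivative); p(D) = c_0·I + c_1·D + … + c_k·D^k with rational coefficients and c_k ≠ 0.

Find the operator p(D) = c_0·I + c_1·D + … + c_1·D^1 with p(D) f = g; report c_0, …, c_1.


D^0 f = -(9/4)x^4 + 3x^2 + x
D^1 f = -9x^3 + 6x + 1
matching coefficients of g against c_0 f + c_1 Df + … from the top degree down determines the c_i
solution: c_0 = 2, c_1 = -3/2

c_0 = 2, c_1 = -3/2


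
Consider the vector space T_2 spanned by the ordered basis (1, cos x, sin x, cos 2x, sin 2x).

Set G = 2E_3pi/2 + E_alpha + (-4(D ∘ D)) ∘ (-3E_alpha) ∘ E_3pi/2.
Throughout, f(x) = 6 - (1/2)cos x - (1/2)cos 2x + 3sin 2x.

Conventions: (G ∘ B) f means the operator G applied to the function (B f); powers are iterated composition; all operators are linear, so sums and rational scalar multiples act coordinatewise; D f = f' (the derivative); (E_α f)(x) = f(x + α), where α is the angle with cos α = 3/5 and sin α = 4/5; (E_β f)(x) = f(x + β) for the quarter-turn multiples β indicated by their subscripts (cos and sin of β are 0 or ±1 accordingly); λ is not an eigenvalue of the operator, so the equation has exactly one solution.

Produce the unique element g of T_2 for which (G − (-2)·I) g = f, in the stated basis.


g(x) = 6/5 + (7/170)cos x - (3/85)sin x - (137/2450)cos 2x - (33/1225)sin 2x

write g with unknown coordinates in the stated basis and equate coefficients in (G − (-2)·I) g = f
solving from the highest basis element down gives g = 6/5 + (7/170)cos x - (3/85)sin x - (137/2450)cos 2x - (33/1225)sin 2x
check: G g = 18/5 - (99/170)cos x + (6/85)sin x - (951/2450)cos 2x + (3741/1225)sin 2x
so G g − (-2)·g = 6 - (1/2)cos x - (1/2)cos 2x + 3sin 2x = f ✓


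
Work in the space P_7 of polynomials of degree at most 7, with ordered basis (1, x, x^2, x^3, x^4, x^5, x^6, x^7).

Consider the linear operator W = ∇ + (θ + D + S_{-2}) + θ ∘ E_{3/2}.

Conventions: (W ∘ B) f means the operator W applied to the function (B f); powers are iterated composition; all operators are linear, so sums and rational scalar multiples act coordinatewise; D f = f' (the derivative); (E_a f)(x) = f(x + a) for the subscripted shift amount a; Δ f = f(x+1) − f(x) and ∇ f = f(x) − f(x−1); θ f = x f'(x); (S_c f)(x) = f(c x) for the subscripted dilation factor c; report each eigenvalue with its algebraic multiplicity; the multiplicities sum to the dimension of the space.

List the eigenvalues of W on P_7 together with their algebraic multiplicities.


image of 1: 1
image of x: 2
image of x^2: 8x^2 + 7x - 1
image of x^3: -2x^3 + 15x^2 + (15/4)x + 1
image of x^4: 24x^4 + 26x^3 + 21x^2 + (35/2)x - 1
image of x^5: -22x^5 + 40x^4 + (115/2)x^3 + (155/2)x^2 + (325/16)x + 1
image of x^6: 76x^6 + 57x^5 + 120x^4 + (445/2)x^3 + (1095/8)x^2 + (825/16)x - 1
image of x^7: -114x^7 + 77x^6 + (861/4)x^5 + (1015/2)x^4 + (7945/16)x^3 + (5439/16)x^2 + (4655/64)x + 1
the matrix is upper triangular; its diagonal is (1, 0, 8, -2, 24, -22, 76, -114)
for a triangular matrix the eigenvalues are the diagonal entries, with algebraic multiplicity their repetition count

λ = -114 (multiplicity 1), λ = -22 (multiplicity 1), λ = -2 (multiplicity 1), λ = 0 (multiplicity 1), λ = 1 (multiplicity 1), λ = 8 (multiplicity 1), λ = 24 (multiplicity 1), λ = 76 (multiplicity 1)


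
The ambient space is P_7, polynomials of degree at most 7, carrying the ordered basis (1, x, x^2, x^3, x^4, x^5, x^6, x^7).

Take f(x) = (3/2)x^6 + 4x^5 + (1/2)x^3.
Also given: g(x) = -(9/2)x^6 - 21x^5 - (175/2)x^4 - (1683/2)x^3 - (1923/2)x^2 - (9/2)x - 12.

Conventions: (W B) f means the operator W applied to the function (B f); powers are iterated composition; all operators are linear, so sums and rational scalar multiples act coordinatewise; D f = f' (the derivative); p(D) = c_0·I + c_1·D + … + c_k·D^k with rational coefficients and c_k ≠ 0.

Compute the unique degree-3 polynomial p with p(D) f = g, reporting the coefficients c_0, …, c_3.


D^0 f = (3/2)x^6 + 4x^5 + (1/2)x^3
D^1 f = 9x^5 + 20x^4 + (3/2)x^2
D^2 f = 45x^4 + 80x^3 + 3x
D^3 f = 180x^3 + 240x^2 + 3
matching coefficients of g against c_0 f + c_1 Df + … from the top degree down determines the c_i
solution: c_0 = -3, c_1 = -1, c_2 = -3/2, c_3 = -4

p(D) = -3·I − D − (3/2)·D^2 − 4·D^3, i.e. c_0 = -3, c_1 = -1, c_2 = -3/2, c_3 = -4


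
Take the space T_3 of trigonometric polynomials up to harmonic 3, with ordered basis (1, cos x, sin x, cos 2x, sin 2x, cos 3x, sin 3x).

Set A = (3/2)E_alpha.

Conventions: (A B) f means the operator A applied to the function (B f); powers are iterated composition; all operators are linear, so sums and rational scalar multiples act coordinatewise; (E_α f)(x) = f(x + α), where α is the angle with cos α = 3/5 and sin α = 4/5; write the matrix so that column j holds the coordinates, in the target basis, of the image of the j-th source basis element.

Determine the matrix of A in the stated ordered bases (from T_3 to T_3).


the matrix is [[3/2, 0, 0, 0, 0, 0, 0]; [0, 9/10, 6/5, 0, 0, 0, 0]; [0, -6/5, 9/10, 0, 0, 0, 0]; [0, 0, 0, -21/50, 36/25, 0, 0]; [0, 0, 0, -36/25, -21/50, 0, 0]; [0, 0, 0, 0, 0, -351/250, 66/125]; [0, 0, 0, 0, 0, -66/125, -351/250]] (rows listed top to bottom)

image of 1: 3/2
image of cos x: (9/10)cos x - (6/5)sin x
image of sin x: (6/5)cos x + (9/10)sin x
image of cos 2x: -(21/50)cos 2x - (36/25)sin 2x
image of sin 2x: (36/25)cos 2x - (21/50)sin 2x
image of cos 3x: -(351/250)cos 3x - (66/125)sin 3x
image of sin 3x: (66/125)cos 3x - (351/250)sin 3x
each image's coordinates form column j of the matrix


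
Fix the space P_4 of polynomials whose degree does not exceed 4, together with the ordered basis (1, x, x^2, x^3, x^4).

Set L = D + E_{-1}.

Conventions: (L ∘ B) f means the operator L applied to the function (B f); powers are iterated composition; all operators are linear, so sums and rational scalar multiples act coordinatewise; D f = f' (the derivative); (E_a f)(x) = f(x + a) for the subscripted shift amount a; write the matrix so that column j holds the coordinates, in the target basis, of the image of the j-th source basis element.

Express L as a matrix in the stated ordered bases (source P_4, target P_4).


image of 1: 1
image of x: x
image of x^2: x^2 + 1
image of x^3: x^3 + 3x - 1
image of x^4: x^4 + 6x^2 - 4x + 1
each image's coordinates form column j of the matrix

the matrix is [[1, 0, 1, -1, 1]; [0, 1, 0, 3, -4]; [0, 0, 1, 0, 6]; [0, 0, 0, 1, 0]; [0, 0, 0, 0, 1]] (rows listed top to bottom)


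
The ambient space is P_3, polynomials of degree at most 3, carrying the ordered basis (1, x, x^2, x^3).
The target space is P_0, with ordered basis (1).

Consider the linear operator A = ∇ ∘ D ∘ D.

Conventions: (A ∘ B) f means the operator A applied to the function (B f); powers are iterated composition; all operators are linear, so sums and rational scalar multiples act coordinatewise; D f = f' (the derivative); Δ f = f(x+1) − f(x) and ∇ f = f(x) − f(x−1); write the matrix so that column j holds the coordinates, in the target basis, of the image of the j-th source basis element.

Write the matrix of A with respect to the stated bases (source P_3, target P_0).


the matrix is [[0, 0, 0, 6]] (rows listed top to bottom)

image of 1: 0
image of x: 0
image of x^2: 0
image of x^3: 6
each image's coordinates form column j of the matrix


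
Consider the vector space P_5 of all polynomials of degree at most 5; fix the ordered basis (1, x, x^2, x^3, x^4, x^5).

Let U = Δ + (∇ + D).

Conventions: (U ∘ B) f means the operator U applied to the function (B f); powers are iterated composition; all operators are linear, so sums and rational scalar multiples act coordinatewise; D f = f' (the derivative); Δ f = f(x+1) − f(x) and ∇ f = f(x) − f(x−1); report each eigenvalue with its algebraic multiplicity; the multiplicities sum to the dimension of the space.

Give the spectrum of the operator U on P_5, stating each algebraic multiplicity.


image of 1: 0
image of x: 3
image of x^2: 6x
image of x^3: 9x^2 + 2
image of x^4: 12x^3 + 8x
image of x^5: 15x^4 + 20x^2 + 2
the matrix is upper triangular; its diagonal is (0, 0, 0, 0, 0, 0)
for a triangular matrix the eigenvalues are the diagonal entries, with algebraic multiplicity their repetition count

λ = 0 (multiplicity 6)


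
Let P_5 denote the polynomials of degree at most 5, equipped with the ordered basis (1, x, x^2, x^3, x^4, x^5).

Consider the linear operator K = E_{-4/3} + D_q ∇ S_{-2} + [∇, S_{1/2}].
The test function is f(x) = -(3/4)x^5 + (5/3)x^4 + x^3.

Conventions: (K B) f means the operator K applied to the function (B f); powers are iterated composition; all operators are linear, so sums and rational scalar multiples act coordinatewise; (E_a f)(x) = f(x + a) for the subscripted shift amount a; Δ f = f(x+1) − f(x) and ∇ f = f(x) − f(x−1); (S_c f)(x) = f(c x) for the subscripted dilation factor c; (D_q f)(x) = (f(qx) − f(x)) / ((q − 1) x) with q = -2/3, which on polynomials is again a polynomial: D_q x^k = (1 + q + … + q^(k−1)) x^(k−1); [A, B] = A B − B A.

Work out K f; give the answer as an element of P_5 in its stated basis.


the image equals g(x) = -(3/4)x^5 + (2605/384)x^4 + (20411/576)x^3 - (119245/1728)x^2 - (74689/10368)x + 564175/31104

E_{-4/3} f = -(3/4)x^5 + (20/3)x^4 - (191/9)x^3 + (284/9)x^2 - (1808/81)x + 1472/243
S_{-2} f = 24x^5 + (80/3)x^4 - 8x^3
∇ S_{-2} f = 120x^4 - (400/3)x^3 + 56x^2 + (32/3)x - 32/3
D_q ∇ S_{-2} f = (520/9)x^3 - (2800/27)x^2 + (56/3)x + 32/3
S_{1/2} f = -(3/128)x^5 + (5/48)x^4 + (1/8)x^3
∇ S_{1/2} f = -(15/128)x^4 + (125/192)x^3 - (31/64)x^2 + (61/384)x - 1/384
∇ f = -(15/4)x^4 + (85/6)x^3 - (29/2)x^2 + (89/12)x - 17/12
S_{1/2} ∇ f = -(15/64)x^4 + (85/48)x^3 - (29/8)x^2 + (89/24)x - 17/12
[∇, S_{1/2}] f = (15/128)x^4 - (215/192)x^3 + (201/64)x^2 - (1363/384)x + 181/128
(E_{-4/3} + D_q ∇ S_{-2} + [∇, S_{1/2}]) f = -(3/4)x^5 + (2605/384)x^4 + (20411/576)x^3 - (119245/1728)x^2 - (74689/10368)x + 564175/31104


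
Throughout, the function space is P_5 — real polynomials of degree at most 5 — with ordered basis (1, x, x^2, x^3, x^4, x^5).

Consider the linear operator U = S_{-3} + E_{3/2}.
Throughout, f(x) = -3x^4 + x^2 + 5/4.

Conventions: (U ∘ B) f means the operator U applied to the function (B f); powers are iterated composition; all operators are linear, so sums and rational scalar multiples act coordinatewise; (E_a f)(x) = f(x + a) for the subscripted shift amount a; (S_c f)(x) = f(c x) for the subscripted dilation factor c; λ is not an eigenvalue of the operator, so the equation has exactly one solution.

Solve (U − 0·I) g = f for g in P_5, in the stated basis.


the result is g(x) = -(3/82)x^4 - (9/1066)x^3 + (1633/10660)x^2 - (1947/42640)x + 12659/21320

write g with unknown coordinates in the stated basis and equate coefficients in (U − 0·I) g = f
solving from the highest basis element down gives g = -(3/82)x^4 - (9/1066)x^3 + (1633/10660)x^2 - (1947/42640)x + 12659/21320
check: U g = -3x^4 + x^2 + 5/4
so U g − 0·g = -3x^4 + x^2 + 5/4 = f ✓


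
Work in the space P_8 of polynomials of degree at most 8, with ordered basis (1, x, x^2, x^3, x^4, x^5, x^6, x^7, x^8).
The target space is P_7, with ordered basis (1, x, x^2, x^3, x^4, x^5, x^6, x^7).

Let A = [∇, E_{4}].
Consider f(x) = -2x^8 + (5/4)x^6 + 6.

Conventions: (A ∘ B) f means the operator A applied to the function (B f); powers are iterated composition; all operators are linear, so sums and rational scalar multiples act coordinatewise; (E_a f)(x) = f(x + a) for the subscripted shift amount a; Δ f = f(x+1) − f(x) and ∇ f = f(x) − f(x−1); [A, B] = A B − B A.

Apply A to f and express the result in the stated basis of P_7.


the result is g(x) = 0

E_{4} f = -2x^8 - 64x^7 - (3579/4)x^6 - 7138x^5 - 35540x^4 - 113088x^3 - 224576x^2 - 254464x - 125946
∇ E_{4} f = -16x^7 - 392x^6 - (8273/2)x^5 - (97475/4)x^4 - 86547x^3 - (741083/4)x^2 - (442589/2)x - 454965/4
∇ f = -16x^7 + 56x^6 - (209/2)x^5 + (485/4)x^4 - 87x^3 + (149/4)x^2 - (17/2)x + 3/4
E_{4} ∇ f = -16x^7 - 392x^6 - (8273/2)x^5 - (97475/4)x^4 - 86547x^3 - (741083/4)x^2 - (442589/2)x - 454965/4
[∇, E_{4}] f = 0


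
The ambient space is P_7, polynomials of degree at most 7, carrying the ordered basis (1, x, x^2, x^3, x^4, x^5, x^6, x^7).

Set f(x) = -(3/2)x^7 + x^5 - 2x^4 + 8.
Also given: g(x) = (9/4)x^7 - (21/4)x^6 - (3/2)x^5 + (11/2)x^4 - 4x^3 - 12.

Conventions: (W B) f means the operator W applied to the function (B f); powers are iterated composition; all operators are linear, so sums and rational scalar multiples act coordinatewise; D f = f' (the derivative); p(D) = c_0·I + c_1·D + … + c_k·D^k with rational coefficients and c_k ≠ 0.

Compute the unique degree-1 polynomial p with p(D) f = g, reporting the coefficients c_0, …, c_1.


D^0 f = -(3/2)x^7 + x^5 - 2x^4 + 8
D^1 f = -(21/2)x^6 + 5x^4 - 8x^3
matching coefficients of g against c_0 f + c_1 Df + … from the top degree down determines the c_i
solution: c_0 = -3/2, c_1 = 1/2

c_0 = -3/2, c_1 = 1/2


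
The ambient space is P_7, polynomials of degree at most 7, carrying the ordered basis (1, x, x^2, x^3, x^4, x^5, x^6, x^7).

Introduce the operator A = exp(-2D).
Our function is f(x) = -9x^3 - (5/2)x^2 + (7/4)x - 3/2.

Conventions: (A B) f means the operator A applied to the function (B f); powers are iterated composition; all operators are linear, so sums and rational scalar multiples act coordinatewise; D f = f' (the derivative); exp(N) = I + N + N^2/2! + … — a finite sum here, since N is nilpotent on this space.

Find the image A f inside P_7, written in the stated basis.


order-1 term: 54x^2 + 10x - 7/2
order-2 term: -108x - 10
order-3 term: 72
the series for exp(-2D) f terminates at order 3
exp(-2D) f = -9x^3 + (103/2)x^2 - (385/4)x + 57

the image equals g(x) = -9x^3 + (103/2)x^2 - (385/4)x + 57


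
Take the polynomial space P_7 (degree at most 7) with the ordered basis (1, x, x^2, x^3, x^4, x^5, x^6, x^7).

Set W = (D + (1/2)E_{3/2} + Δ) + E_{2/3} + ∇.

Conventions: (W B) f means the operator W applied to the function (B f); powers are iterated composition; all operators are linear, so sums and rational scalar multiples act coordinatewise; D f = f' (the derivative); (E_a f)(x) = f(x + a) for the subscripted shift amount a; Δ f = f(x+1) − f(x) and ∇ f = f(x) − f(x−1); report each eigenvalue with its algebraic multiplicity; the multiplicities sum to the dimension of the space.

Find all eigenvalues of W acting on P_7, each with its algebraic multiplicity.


image of 1: 3/2
image of x: (3/2)x + 53/12
image of x^2: (3/2)x^2 + (53/6)x + 113/72
image of x^3: (3/2)x^3 + (53/4)x^2 + (113/24)x + 1721/432
image of x^4: (3/2)x^4 + (53/3)x^3 + (113/12)x^2 + (1721/108)x + 7073/2592
image of x^5: (3/2)x^5 + (265/12)x^4 + (565/36)x^3 + (8605/216)x^2 + (35365/2592)x + 92201/15552
image of x^6: (3/2)x^6 + (53/2)x^5 + (565/24)x^4 + (8605/108)x^3 + (35365/864)x^2 + (92201/2592)x + 539633/93312
image of x^7: (3/2)x^7 + (371/12)x^6 + (791/24)x^5 + (60235/432)x^4 + (247555/2592)x^3 + (645407/5184)x^2 + (3777431/93312)x + 5935481/559872
the matrix is upper triangular; its diagonal is (3/2, 3/2, 3/2, 3/2, 3/2, 3/2, 3/2, 3/2)
for a triangular matrix the eigenvalues are the diagonal entries, with algebraic multiplicity their repetition count

λ = 3/2 (multiplicity 8)


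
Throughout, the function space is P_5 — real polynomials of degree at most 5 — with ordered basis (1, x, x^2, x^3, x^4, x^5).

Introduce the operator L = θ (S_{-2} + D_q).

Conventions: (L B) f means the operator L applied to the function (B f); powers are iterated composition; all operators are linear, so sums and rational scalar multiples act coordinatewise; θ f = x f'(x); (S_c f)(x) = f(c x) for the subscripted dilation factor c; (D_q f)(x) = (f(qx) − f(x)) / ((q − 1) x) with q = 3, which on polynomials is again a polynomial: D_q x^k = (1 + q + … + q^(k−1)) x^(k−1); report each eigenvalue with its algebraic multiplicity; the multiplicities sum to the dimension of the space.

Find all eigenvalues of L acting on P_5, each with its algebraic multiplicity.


λ = -160 (multiplicity 1), λ = -24 (multiplicity 1), λ = -2 (multiplicity 1), λ = 0 (multiplicity 1), λ = 8 (multiplicity 1), λ = 64 (multiplicity 1)

image of 1: 0
image of x: -2x
image of x^2: 8x^2 + 4x
image of x^3: -24x^3 + 26x^2
image of x^4: 64x^4 + 120x^3
image of x^5: -160x^5 + 484x^4
the matrix is upper triangular; its diagonal is (0, -2, 8, -24, 64, -160)
for a triangular matrix the eigenvalues are the diagonal entries, with algebraic multiplicity their repetition count


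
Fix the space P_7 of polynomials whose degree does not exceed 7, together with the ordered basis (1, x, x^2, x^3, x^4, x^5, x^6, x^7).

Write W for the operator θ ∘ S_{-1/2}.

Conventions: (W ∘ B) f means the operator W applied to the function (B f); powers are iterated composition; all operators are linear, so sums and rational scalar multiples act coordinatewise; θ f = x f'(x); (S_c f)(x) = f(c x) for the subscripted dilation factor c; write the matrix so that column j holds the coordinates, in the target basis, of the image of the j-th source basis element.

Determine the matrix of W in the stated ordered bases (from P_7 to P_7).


the matrix is [[0, 0, 0, 0, 0, 0, 0, 0]; [0, -1/2, 0, 0, 0, 0, 0, 0]; [0, 0, 1/2, 0, 0, 0, 0, 0]; [0, 0, 0, -3/8, 0, 0, 0, 0]; [0, 0, 0, 0, 1/4, 0, 0, 0]; [0, 0, 0, 0, 0, -5/32, 0, 0]; [0, 0, 0, 0, 0, 0, 3/32, 0]; [0, 0, 0, 0, 0, 0, 0, -7/128]] (rows listed top to bottom)

image of 1: 0
image of x: -(1/2)x
image of x^2: (1/2)x^2
image of x^3: -(3/8)x^3
image of x^4: (1/4)x^4
image of x^5: -(5/32)x^5
image of x^6: (3/32)x^6
image of x^7: -(7/128)x^7
each image's coordinates form column j of the matrix


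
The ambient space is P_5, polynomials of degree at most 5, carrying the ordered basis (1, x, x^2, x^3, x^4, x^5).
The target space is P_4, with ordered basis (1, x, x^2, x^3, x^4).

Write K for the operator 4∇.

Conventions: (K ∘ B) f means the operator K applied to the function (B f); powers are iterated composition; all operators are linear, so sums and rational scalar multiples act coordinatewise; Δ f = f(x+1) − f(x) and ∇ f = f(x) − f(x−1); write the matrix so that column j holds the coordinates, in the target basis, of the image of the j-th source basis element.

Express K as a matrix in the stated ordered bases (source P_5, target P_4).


the matrix is [[0, 4, -4, 4, -4, 4]; [0, 0, 8, -12, 16, -20]; [0, 0, 0, 12, -24, 40]; [0, 0, 0, 0, 16, -40]; [0, 0, 0, 0, 0, 20]] (rows listed top to bottom)

image of 1: 0
image of x: 4
image of x^2: 8x - 4
image of x^3: 12x^2 - 12x + 4
image of x^4: 16x^3 - 24x^2 + 16x - 4
image of x^5: 20x^4 - 40x^3 + 40x^2 - 20x + 4
each image's coordinates form column j of the matrix


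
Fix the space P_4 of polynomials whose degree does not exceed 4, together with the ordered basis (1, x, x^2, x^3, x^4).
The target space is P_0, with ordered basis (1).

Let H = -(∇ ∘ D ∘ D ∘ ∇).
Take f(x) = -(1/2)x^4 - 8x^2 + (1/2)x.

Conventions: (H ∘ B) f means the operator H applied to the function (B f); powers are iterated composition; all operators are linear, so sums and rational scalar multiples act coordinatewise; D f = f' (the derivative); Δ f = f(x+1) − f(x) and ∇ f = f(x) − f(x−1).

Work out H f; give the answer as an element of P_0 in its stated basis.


g(x) = 12

∇ f = -2x^3 + 3x^2 - 18x + 9
D ∇ f = -6x^2 + 6x - 18
D D ∇ f = -12x + 6
∇ D D ∇ f = -12
(-(∇ ∘ D ∘ D ∘ ∇)) f = 12


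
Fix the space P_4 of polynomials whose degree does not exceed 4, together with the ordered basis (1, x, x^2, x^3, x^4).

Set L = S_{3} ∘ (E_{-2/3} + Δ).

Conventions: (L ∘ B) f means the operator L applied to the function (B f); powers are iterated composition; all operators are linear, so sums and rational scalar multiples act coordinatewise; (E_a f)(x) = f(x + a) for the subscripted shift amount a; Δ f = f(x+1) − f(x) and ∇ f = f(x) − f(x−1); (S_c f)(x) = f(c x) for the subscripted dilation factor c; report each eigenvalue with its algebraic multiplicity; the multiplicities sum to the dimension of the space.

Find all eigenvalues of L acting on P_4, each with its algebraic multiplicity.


image of 1: 1
image of x: 3x + 1/3
image of x^2: 9x^2 + 2x + 13/9
image of x^3: 27x^3 + 9x^2 + 13x + 19/27
image of x^4: 81x^4 + 36x^3 + 78x^2 + (76/9)x + 97/81
the matrix is upper triangular; its diagonal is (1, 3, 9, 27, 81)
for a triangular matrix the eigenvalues are the diagonal entries, with algebraic multiplicity their repetition count

λ = 1 (multiplicity 1), λ = 3 (multiplicity 1), λ = 9 (multiplicity 1), λ = 27 (multiplicity 1), λ = 81 (multiplicity 1)


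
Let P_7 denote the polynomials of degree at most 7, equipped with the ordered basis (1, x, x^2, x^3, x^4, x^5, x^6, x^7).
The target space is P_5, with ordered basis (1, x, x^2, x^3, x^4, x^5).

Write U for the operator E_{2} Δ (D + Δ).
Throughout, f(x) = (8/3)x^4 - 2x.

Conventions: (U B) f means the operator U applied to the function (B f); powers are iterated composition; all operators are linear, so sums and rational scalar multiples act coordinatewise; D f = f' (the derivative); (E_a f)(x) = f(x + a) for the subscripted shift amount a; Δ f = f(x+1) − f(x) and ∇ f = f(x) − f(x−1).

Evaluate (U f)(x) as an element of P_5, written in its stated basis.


g(x) = 64x^2 + 352x + 496

D f = (32/3)x^3 - 2
Δ f = (32/3)x^3 + 16x^2 + (32/3)x + 2/3
(D + Δ) f = (64/3)x^3 + 16x^2 + (32/3)x - 4/3
Δ (D + Δ) f = 64x^2 + 96x + 48
E_{2} Δ (D + Δ) f = 64x^2 + 352x + 496


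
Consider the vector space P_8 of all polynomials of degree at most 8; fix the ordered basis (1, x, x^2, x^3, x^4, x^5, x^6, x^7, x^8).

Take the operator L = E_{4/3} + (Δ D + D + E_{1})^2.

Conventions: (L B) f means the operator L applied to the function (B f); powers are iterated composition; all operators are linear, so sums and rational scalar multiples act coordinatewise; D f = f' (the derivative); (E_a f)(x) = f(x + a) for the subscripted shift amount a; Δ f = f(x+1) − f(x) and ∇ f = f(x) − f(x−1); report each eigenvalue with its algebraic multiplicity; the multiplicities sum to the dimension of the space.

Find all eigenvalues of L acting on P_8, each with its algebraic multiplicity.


image of 1: 2
image of x: 2x + 16/3
image of x^2: 2x^2 + (32/3)x + 142/9
image of x^3: 2x^3 + 16x^2 + (142/3)x + 1252/27
image of x^4: 2x^4 + (64/3)x^3 + (284/3)x^2 + (5008/27)x + 10624/81
image of x^5: 2x^5 + (80/3)x^4 + (1420/9)x^3 + (12520/27)x^2 + (53120/81)x + 86560/243
image of x^6: 2x^6 + 32x^5 + (710/3)x^4 + (25040/27)x^3 + (53120/27)x^2 + (173120/81)x + 680608/729
image of x^7: 2x^7 + (112/3)x^6 + (994/3)x^5 + (43820/27)x^4 + (371840/81)x^3 + (605920/81)x^2 + (4764256/729)x + 5195200/2187
image of x^8: 2x^8 + (128/3)x^7 + (3976/9)x^6 + (70112/27)x^5 + (743680/81)x^4 + (4847360/243)x^3 + (19057024/729)x^2 + (41561600/2187)x + 38696704/6561
the matrix is upper triangular; its diagonal is (2, 2, 2, 2, 2, 2, 2, 2, 2)
for a triangular matrix the eigenvalues are the diagonal entries, with algebraic multiplicity their repetition count

λ = 2 (multiplicity 9)


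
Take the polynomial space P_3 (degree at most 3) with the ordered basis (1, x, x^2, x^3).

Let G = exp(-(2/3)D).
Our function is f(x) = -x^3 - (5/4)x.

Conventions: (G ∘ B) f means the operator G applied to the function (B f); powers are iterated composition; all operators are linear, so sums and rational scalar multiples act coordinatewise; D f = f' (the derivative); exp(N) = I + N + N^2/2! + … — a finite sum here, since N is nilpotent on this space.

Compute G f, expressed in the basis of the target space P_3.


the result is g(x) = -x^3 + 2x^2 - (31/12)x + 61/54

order-1 term: 2x^2 + 5/6
order-2 term: -(4/3)x
order-3 term: 8/27
the series for exp(-(2/3)D) f terminates at order 3
exp(-(2/3)D) f = -x^3 + 2x^2 - (31/12)x + 61/54


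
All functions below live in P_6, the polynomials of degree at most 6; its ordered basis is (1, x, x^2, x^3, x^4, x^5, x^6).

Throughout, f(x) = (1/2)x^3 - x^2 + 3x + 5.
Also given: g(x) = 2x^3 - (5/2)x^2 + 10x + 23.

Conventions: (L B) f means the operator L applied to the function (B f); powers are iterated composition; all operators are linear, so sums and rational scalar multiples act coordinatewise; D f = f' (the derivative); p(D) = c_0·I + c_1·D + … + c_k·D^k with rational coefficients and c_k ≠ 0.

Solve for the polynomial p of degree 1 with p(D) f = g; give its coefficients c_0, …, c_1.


p(D) = 4·I + D, i.e. c_0 = 4, c_1 = 1

D^0 f = (1/2)x^3 - x^2 + 3x + 5
D^1 f = (3/2)x^2 - 2x + 3
matching coefficients of g against c_0 f + c_1 Df + … from the top degree down determines the c_i
solution: c_0 = 4, c_1 = 1


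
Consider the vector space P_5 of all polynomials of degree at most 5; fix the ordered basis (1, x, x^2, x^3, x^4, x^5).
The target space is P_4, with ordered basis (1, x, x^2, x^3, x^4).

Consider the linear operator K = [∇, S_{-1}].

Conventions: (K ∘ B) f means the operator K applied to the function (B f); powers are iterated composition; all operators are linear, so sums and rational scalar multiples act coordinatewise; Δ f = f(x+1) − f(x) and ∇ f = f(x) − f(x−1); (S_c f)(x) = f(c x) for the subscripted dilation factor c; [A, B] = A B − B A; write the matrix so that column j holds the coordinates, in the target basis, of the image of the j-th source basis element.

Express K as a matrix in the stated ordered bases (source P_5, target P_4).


the matrix is [[0, -2, 0, -2, 0, -2]; [0, 0, 4, 0, 8, 0]; [0, 0, 0, -6, 0, -20]; [0, 0, 0, 0, 8, 0]; [0, 0, 0, 0, 0, -10]] (rows listed top to bottom)

image of 1: 0
image of x: -2
image of x^2: 4x
image of x^3: -6x^2 - 2
image of x^4: 8x^3 + 8x
image of x^5: -10x^4 - 20x^2 - 2
each image's coordinates form column j of the matrix


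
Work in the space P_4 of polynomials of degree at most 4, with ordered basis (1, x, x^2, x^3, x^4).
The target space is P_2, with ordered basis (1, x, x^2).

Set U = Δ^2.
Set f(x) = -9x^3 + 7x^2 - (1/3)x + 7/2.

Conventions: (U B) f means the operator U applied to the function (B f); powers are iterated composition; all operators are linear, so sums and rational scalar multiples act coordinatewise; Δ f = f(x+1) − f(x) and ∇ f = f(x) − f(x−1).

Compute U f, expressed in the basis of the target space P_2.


Δ f = -27x^2 - 13x - 7/3
Δ Δ f = -54x - 40

the image equals g(x) = -54x - 40


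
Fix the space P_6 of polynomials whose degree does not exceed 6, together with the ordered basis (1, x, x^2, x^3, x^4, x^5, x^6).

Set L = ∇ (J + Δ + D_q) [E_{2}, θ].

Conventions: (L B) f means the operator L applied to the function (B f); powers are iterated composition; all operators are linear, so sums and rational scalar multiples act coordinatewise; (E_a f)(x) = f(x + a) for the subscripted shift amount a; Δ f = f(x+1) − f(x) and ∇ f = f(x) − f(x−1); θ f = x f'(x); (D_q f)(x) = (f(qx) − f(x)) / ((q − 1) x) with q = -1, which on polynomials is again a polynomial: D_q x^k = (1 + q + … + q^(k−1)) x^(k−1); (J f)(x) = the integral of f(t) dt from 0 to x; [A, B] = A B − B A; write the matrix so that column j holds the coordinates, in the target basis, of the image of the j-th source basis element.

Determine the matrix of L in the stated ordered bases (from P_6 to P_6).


image of 1: 0
image of x: 2
image of x^2: 4x + 6
image of x^3: 6x^2 + 18x + 26
image of x^4: 8x^3 + 36x^2 + 120x + 118
image of x^5: 10x^4 + 60x^3 + 260x^2 + 790x + 482
image of x^6: 12x^5 + 90x^4 + 568x^3 + 1818x^2 + 4380x + 1794
each image's coordinates form column j of the matrix

the matrix is [[0, 2, 6, 26, 118, 482, 1794]; [0, 0, 4, 18, 120, 790, 4380]; [0, 0, 0, 6, 36, 260, 1818]; [0, 0, 0, 0, 8, 60, 568]; [0, 0, 0, 0, 0, 10, 90]; [0, 0, 0, 0, 0, 0, 12]; [0, 0, 0, 0, 0, 0, 0]] (rows listed top to bottom)
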